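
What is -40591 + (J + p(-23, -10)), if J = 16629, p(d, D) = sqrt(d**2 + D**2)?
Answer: -23962 + sqrt(629) ≈ -23937.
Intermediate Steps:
p(d, D) = sqrt(D**2 + d**2)
-40591 + (J + p(-23, -10)) = -40591 + (16629 + sqrt((-10)**2 + (-23)**2)) = -40591 + (16629 + sqrt(100 + 529)) = -40591 + (16629 + sqrt(629)) = -23962 + sqrt(629)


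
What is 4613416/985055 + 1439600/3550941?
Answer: 17800053202456/3497872186755 ≈ 5.0888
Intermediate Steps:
4613416/985055 + 1439600/3550941 = 17800053202456/3497872186755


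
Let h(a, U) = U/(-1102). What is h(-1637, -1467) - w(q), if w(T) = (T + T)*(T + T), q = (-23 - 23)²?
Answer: -19736624581/1102 ≈ -1.7910e+7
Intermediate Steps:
h(a, U) = -U/1102 (h(a, U) = U*(-1/1102) = -U/1102)
q = 2116 (q = (-46)² = 2116)
w(T) = 4*T² (w(T) = (2*T)*(2*T) = 4*T²)
h(-1637, -1467) - w(q) = -1/1102*(-1467) - 4*2116² = 1467/1102 - 4*4477456 = 1467/1102 - 1*17909824 = 1467/1102 - 17909824 = -19736624581/1102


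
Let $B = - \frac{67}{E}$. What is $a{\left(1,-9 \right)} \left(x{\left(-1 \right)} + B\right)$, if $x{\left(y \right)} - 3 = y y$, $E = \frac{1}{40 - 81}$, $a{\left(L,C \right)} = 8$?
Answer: $22008$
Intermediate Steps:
$E = - \frac{1}{41}$ ($E = \frac{1}{-41} = - \frac{1}{41} \approx -0.02439$)
$x{\left(y \right)} = 3 + y^{2}$ ($x{\left(y \right)} = 3 + y y = 3 + y^{2}$)
$B = 2747$ ($B = - \frac{67}{- \frac{1}{41}} = \left(-67\right) \left(-41\right) = 2747$)
$a{\left(1,-9 \right)} \left(x{\left(-1 \right)} + B\right) = 8 \left(\left(3 + \left(-1\right)^{2}\right) + 2747\right) = 8 \left(\left(3 + 1\right) + 2747\right) = 8 \left(4 + 2747\right) = 8 \cdot 2751 = 22008$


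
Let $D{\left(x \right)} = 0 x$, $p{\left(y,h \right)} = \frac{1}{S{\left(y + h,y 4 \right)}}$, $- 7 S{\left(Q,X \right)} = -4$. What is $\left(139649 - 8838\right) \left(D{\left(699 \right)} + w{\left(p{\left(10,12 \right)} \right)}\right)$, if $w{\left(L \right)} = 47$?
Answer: $6148117$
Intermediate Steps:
$S{\left(Q,X \right)} = \frac{4}{7}$ ($S{\left(Q,X \right)} = \left(- \frac{1}{7}\right) \left(-4\right) = \frac{4}{7}$)
$p{\left(y,h \right)} = \frac{7}{4}$ ($p{\left(y,h \right)} = \frac{1}{\frac{4}{7}} = \frac{7}{4}$)
$D{\left(x \right)} = 0$
$\left(139649 - 8838\right) \left(D{\left(699 \right)} + w{\left(p{\left(10,12 \right)} \right)}\right) = \left(139649 - 8838\right) \left(0 + 47\right) = 130811 \cdot 47 = 6148117$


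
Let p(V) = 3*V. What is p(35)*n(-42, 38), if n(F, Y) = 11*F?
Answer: -48510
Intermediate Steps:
p(35)*n(-42, 38) = (3*35)*(11*(-42)) = 105*(-462) = -48510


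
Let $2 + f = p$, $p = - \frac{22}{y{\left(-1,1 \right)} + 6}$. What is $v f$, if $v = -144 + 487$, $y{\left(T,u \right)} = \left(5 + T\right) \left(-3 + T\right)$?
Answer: $\frac{343}{5} \approx 68.6$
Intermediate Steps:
$y{\left(T,u \right)} = \left(-3 + T\right) \left(5 + T\right)$
$v = 343$
$p = \frac{11}{5}$ ($p = - \frac{22}{\left(-15 + \left(-1\right)^{2} + 2 \left(-1\right)\right) + 6} = - \frac{22}{\left(-15 + 1 - 2\right) + 6} = - \frac{22}{-16 + 6} = - \frac{22}{-10} = \left(-22\right) \left(- \frac{1}{10}\right) = \frac{11}{5} \approx 2.2$)
$f = \frac{1}{5}$ ($f = -2 + \frac{11}{5} = \frac{1}{5} \approx 0.2$)
$v f = 343 \cdot \frac{1}{5} = \frac{343}{5}$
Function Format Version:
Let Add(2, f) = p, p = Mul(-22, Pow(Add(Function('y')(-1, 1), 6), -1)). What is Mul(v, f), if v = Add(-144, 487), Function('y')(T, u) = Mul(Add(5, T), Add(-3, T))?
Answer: Rational(343, 5) ≈ 68.600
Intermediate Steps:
Function('y')(T, u) = Mul(Add(-3, T), Add(5, T))
v = 343
p = Rational(11, 5) (p = Mul(-22, Pow(Add(Add(-15, Pow(-1, 2), Mul(2, -1)), 6), -1)) = Mul(-22, Pow(Add(Add(-15, 1, -2), 6), -1)) = Mul(-22, Pow(Add(-16, 6), -1)) = Mul(-22, Pow(-10, -1)) = Mul(-22, Rational(-1, 10)) = Rational(11, 5) ≈ 2.2000)
f = Rational(1, 5) (f = Add(-2, Rational(11, 5)) = Rational(1, 5) ≈ 0.20000)
Mul(v, f) = Mul(343, Rational(1, 5)) = Rational(343, 5)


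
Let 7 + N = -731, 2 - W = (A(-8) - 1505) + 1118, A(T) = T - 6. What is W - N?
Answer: 1141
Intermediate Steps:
A(T) = -6 + T
W = 403 (W = 2 - (((-6 - 8) - 1505) + 1118) = 2 - ((-14 - 1505) + 1118) = 2 - (-1519 + 1118) = 2 - 1*(-401) = 2 + 401 = 403)
N = -738 (N = -7 - 731 = -738)
W - N = 403 - 1*(-738) = 403 + 738 = 1141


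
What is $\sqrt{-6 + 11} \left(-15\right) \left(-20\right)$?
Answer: $300 \sqrt{5} \approx 670.82$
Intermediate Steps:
$\sqrt{-6 + 11} \left(-15\right) \left(-20\right) = \sqrt{5} \left(-15\right) \left(-20\right) = - 15 \sqrt{5} \left(-20\right) = 300 \sqrt{5}$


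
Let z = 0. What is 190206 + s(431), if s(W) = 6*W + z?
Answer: 192792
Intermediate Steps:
s(W) = 6*W (s(W) = 6*W + 0 = 6*W)
190206 + s(431) = 190206 + 6*431 = 190206 + 2586 = 192792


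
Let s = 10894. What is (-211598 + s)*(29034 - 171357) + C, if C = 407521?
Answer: 28565202913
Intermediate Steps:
(-211598 + s)*(29034 - 171357) + C = (-211598 + 10894)*(29034 - 171357) + 407521 = -200704*(-142323) + 407521 = 28564795392 + 407521 = 28565202913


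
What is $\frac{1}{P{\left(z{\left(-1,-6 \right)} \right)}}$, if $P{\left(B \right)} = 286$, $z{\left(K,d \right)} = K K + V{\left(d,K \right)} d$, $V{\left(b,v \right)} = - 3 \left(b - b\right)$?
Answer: $\frac{1}{286} \approx 0.0034965$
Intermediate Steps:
$V{\left(b,v \right)} = 0$ ($V{\left(b,v \right)} = \left(-3\right) 0 = 0$)
$z{\left(K,d \right)} = K^{2}$ ($z{\left(K,d \right)} = K K + 0 d = K^{2} + 0 = K^{2}$)
$\frac{1}{P{\left(z{\left(-1,-6 \right)} \right)}} = \frac{1}{286}$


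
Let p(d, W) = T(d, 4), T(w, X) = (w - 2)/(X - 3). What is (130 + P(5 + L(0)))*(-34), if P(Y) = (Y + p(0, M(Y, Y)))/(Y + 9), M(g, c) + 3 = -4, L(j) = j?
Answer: -30991/7 ≈ -4427.3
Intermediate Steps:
M(g, c) = -7 (M(g, c) = -3 - 4 = -7)
T(w, X) = (-2 + w)/(-3 + X)
p(d, W) = -2 + d (p(d, W) = (-2 + d)/(-3 + 4) = (-2 + d)/1 = 1*(-2 + d) = -2 + d)
P(Y) = (-2 + Y)/(9 + Y) (P(Y) = (Y + (-2 + 0))/(Y + 9) = (Y - 2)/(9 + Y) = (-2 + Y)/(9 + Y))
(130 + P(5 + L(0)))*(-34) = (130 + (-2 + (5 + 0))/(9 + (5 + 0)))*(-34) = (130 + (-2 + 5)/(9 + 5))*(-34) = (130 + 3/14)*(-34) = (1823/14)*(-34) = -30991/7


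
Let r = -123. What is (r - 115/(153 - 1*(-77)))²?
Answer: 61009/4 ≈ 15252.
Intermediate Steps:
(r - 115/(153 - 1*(-77)))² = (-123 - 115/(153 - 1*(-77)))² = (-123 - 115/(153 + 77))² = (-123 - 115/230)² = (-123 - 115*1/230)² = (-123 - ½)² = (-247/2)² = 61009/4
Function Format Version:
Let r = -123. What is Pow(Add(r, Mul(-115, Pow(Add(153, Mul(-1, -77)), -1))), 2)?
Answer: Rational(61009, 4) ≈ 15252.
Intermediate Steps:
Pow(Add(r, Mul(-115, Pow(Add(153, Mul(-1, -77)), -1))), 2) = Pow(Add(-123, Mul(-115, Pow(Add(153, Mul(-1, -77)), -1))), 2) = Pow(Add(-123, Mul(-115, Pow(Add(153, 77), -1))), 2) = Pow(Add(-123, Mul(-115, Pow(230, -1))), 2) = Pow(Add(-123, Mul(-115, Rational(1, 230))), 2) = Pow(Add(-123, Rational(-1, 2)), 2) = Pow(Rational(-247, 2), 2) = Rational(61009, 4)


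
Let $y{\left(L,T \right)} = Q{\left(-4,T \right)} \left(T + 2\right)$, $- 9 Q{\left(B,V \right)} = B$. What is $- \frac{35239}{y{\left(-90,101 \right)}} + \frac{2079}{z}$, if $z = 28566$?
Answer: $- \frac{167757017}{217948} \approx -769.71$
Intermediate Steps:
$Q{\left(B,V \right)} = - \frac{B}{9}$
$y{\left(L,T \right)} = \frac{8}{9} + \frac{4 T}{9}$ ($y{\left(L,T \right)} = \left(- \frac{1}{9}\right) \left(-4\right) \left(T + 2\right) = \frac{4 \left(2 + T\right)}{9} = \frac{8}{9} + \frac{4 T}{9}$)
$- \frac{35239}{y{\left(-90,101 \right)}} + \frac{2079}{z} = - \frac{35239}{\frac{8}{9} + \frac{4}{9} \cdot 101} + \frac{2079}{28566} = - \frac{35239}{\frac{8}{9} + \frac{404}{9}} + 2079 \cdot \frac{1}{28566} = - \frac{35239}{\frac{412}{9}} + \frac{77}{1058} = \left(-35239\right) \frac{9}{412} + \frac{77}{1058} = - \frac{317151}{412} + \frac{77}{1058} = - \frac{167757017}{217948}$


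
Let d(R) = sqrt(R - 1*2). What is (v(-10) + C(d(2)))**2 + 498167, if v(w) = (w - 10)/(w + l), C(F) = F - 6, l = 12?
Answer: 498423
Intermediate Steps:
d(R) = sqrt(-2 + R) (d(R) = sqrt(R - 2) = sqrt(-2 + R))
C(F) = -6 + F
v(w) = (-10 + w)/(12 + w) (v(w) = (w - 10)/(w + 12) = (-10 + w)/(12 + w))
(v(-10) + C(d(2)))**2 + 498167 = ((-10 - 10)/(12 - 10) + (-6 + sqrt(-2 + 2)))**2 + 498167 = (-20/2 + (-6 + sqrt(0)))**2 + 498167 = ((1/2)*(-20) + (-6 + 0))**2 + 498167 = (-10 - 6)**2 + 498167 = (-16)**2 + 498167 = 256 + 498167 = 498423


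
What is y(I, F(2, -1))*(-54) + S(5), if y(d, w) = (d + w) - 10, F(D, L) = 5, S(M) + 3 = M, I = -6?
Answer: 596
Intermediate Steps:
S(M) = -3 + M
y(d, w) = -10 + d + w
y(I, F(2, -1))*(-54) + S(5) = (-10 - 6 + 5)*(-54) + (-3 + 5) = -11*(-54) + 2 = 594 + 2 = 596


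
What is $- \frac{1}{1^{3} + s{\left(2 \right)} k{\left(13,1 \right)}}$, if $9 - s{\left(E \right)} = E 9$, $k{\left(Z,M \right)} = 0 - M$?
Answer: $- \frac{1}{10} \approx -0.1$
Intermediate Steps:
$k{\left(Z,M \right)} = - M$
$s{\left(E \right)} = 9 - 9 E$ ($s{\left(E \right)} = 9 - E 9 = 9 - 9 E$)
$- \frac{1}{1^{3} + s{\left(2 \right)} k{\left(13,1 \right)}} = - \frac{1}{1^{3} + \left(9 - 18\right) \left(\left(-1\right) 1\right)} = - \frac{1}{1 + \left(9 - 18\right) \left(-1\right)} = - \frac{1}{1 - -9} = - \frac{1}{1 + 9} = - \frac{1}{10}$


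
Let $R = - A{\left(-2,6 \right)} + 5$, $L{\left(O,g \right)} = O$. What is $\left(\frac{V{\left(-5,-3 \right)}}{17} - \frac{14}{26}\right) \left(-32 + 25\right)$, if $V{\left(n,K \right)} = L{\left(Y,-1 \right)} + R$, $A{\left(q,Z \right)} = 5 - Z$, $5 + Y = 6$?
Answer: $\frac{196}{221} \approx 0.88688$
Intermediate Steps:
$Y = 1$ ($Y = -5 + 6 = 1$)
$R = 6$ ($R = - (5 - 6) + 5 = \left(-1\right) \left(-1\right) + 5 = 1 + 5 = 6$)
$V{\left(n,K \right)} = 7$ ($V{\left(n,K \right)} = 1 + 6 = 7$)
$\left(\frac{V{\left(-5,-3 \right)}}{17} - \frac{14}{26}\right) \left(-32 + 25\right) = \left(\frac{7}{17} - \frac{14}{26}\right) \left(-32 + 25\right) = \left(7 \cdot \frac{1}{17} - \frac{7}{13}\right) \left(-7\right) = \left(\frac{7}{17} - \frac{7}{13}\right) \left(-7\right) = \left(- \frac{28}{221}\right) \left(-7\right) = \frac{196}{221}$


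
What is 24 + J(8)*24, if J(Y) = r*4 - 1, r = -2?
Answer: -192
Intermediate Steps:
J(Y) = -9 (J(Y) = -2*4 - 1 = -8 - 1 = -9)
24 + J(8)*24 = 24 - 9*24 = 24 - 216 = -192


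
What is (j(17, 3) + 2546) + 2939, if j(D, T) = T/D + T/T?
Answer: 93265/17 ≈ 5486.2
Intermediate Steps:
j(D, T) = 1 + T/D (j(D, T) = T/D + 1 = 1 + T/D)
(j(17, 3) + 2546) + 2939 = ((17 + 3)/17 + 2546) + 2939 = ((1/17)*20 + 2546) + 2939 = (20/17 + 2546) + 2939 = 43302/17 + 2939 = 93265/17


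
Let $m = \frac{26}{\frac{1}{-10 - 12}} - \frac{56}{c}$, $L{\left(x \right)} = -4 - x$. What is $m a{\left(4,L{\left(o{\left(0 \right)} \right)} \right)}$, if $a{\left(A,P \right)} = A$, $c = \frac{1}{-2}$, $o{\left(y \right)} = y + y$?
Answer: $-1840$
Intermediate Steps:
$o{\left(y \right)} = 2 y$
$c = - \frac{1}{2} \approx -0.5$
$m = -460$ ($m = \frac{26}{\frac{1}{-10 - 12}} - \frac{56}{- \frac{1}{2}} = \frac{26}{\frac{1}{-10 - 12}} - -112 = \frac{26}{\frac{1}{-22}} + 112 = \frac{26}{- \frac{1}{22}} + 112 = 26 \left(-22\right) + 112 = -572 + 112 = -460$)
$m a{\left(4,L{\left(o{\left(0 \right)} \right)} \right)} = \left(-460\right) 4 = -1840$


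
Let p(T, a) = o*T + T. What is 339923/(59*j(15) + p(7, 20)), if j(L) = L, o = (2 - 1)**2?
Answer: 339923/899 ≈ 378.11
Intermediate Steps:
o = 1 (o = 1**2 = 1)
p(T, a) = 2*T (p(T, a) = 1*T + T = T + T = 2*T)
339923/(59*j(15) + p(7, 20)) = 339923/(59*15 + 2*7) = 339923/(885 + 14) = 339923/899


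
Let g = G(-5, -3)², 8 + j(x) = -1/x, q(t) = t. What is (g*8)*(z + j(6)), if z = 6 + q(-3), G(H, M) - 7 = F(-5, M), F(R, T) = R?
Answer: -496/3 ≈ -165.33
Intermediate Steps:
G(H, M) = 2 (G(H, M) = 7 - 5 = 2)
z = 3 (z = 6 - 3 = 3)
j(x) = -8 - 1/x
g = 4 (g = 2² = 4)
(g*8)*(z + j(6)) = (4*8)*(3 + (-8 - 1/6)) = 32*(3 + (-8 - 1*⅙)) = 32*(3 + (-8 - ⅙)) = 32*(3 - 49/6) = 32*(-31/6) = -496/3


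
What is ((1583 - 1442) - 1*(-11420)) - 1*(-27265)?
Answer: 38826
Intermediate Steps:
((1583 - 1442) - 1*(-11420)) - 1*(-27265) = (141 + 11420) + 27265 = 11561 + 27265 = 38826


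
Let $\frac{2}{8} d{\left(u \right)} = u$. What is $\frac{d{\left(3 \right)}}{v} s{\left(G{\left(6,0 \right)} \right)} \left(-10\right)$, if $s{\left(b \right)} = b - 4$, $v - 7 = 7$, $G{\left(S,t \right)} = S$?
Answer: $- \frac{120}{7} \approx -17.143$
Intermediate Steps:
$v = 14$ ($v = 7 + 7 = 14$)
$s{\left(b \right)} = -4 + b$ ($s{\left(b \right)} = b - 4 = -4 + b$)
$d{\left(u \right)} = 4 u$
$\frac{d{\left(3 \right)}}{v} s{\left(G{\left(6,0 \right)} \right)} \left(-10\right) = \frac{4 \cdot 3}{14} \left(-4 + 6\right) \left(-10\right) = 12 \cdot \frac{1}{14} \cdot 2 \left(-10\right) = \frac{6}{7} \cdot 2 \left(-10\right) = \frac{12}{7} \left(-10\right) = - \frac{120}{7}$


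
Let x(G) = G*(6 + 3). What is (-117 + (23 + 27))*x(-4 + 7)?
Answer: -1809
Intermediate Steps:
x(G) = 9*G (x(G) = G*9 = 9*G)
(-117 + (23 + 27))*x(-4 + 7) = (-117 + (23 + 27))*(9*(-4 + 7)) = (-117 + 50)*(9*3) = -67*27 = -1809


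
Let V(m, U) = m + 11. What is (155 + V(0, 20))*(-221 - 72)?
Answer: -48638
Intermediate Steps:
V(m, U) = 11 + m
(155 + V(0, 20))*(-221 - 72) = (155 + (11 + 0))*(-221 - 72) = (155 + 11)*(-293) = 166*(-293) = -48638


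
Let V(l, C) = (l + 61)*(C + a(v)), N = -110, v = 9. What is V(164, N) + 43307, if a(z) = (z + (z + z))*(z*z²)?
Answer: 4447232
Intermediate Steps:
a(z) = 3*z⁴ (a(z) = (z + 2*z)*z³ = (3*z)*z³ = 3*z⁴)
V(l, C) = (61 + l)*(19683 + C) (V(l, C) = (l + 61)*(C + 3*9⁴) = (61 + l)*(C + 3*6561) = (61 + l)*(C + 19683) = (61 + l)*(19683 + C))
V(164, N) + 43307 = (1200663 + 61*(-110) + 19683*164 - 110*164) + 43307 = (1200663 - 6710 + 3228012 - 18040) + 43307 = 4403925 + 43307 = 4447232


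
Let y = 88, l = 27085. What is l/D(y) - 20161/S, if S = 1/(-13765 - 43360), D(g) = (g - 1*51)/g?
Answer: 42615177105/37 ≈ 1.1518e+9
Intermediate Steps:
D(g) = (-51 + g)/g (D(g) = (g - 51)/g = (-51 + g)/g)
S = -1/57125 (S = 1/(-57125) = -1/57125 ≈ -1.7505e-5)
l/D(y) - 20161/S = 27085/(((-51 + 88)/88)) - 20161/(-1/57125) = 27085/(((1/88)*37)) - 20161*(-57125) = 27085/(37/88) + 1151697125 = 27085*(88/37) + 1151697125 = 2383480/37 + 1151697125 = 42615177105/37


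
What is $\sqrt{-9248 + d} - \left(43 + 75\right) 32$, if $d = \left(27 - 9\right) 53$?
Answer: $-3776 + i \sqrt{8294} \approx -3776.0 + 91.071 i$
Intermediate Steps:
$d = 954$ ($d = 18 \cdot 53 = 954$)
$\sqrt{-9248 + d} - \left(43 + 75\right) 32 = \sqrt{-9248 + 954} - \left(43 + 75\right) 32 = \sqrt{-8294} - 118 \cdot 32 = i \sqrt{8294} - 3776 = -3776 + i \sqrt{8294}$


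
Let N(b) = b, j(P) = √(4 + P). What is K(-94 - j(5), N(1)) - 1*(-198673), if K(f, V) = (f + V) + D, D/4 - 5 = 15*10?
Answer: 199197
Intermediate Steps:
D = 620 (D = 20 + 4*(15*10) = 20 + 4*150 = 20 + 600 = 620)
K(f, V) = 620 + V + f (K(f, V) = (f + V) + 620 = (V + f) + 620 = 620 + V + f)
K(-94 - j(5), N(1)) - 1*(-198673) = (620 + 1 + (-94 - √(4 + 5))) - 1*(-198673) = (620 + 1 + (-94 - √9)) + 198673 = (620 + 1 + (-94 - 1*3)) + 198673 = (620 + 1 + (-94 - 3)) + 198673 = (620 + 1 - 97) + 198673 = 524 + 198673 = 199197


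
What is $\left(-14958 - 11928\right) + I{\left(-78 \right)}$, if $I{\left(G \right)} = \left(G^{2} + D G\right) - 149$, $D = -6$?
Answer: $-20483$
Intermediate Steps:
$I{\left(G \right)} = -149 + G^{2} - 6 G$ ($I{\left(G \right)} = \left(G^{2} - 6 G\right) - 149 = -149 + G^{2} - 6 G$)
$\left(-14958 - 11928\right) + I{\left(-78 \right)} = \left(-14958 - 11928\right) - \left(-319 - 6084\right) = -26886 + \left(-149 + 6084 + 468\right) = -26886 + 6403 = -20483$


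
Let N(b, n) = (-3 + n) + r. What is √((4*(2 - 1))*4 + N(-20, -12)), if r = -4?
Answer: I*√3 ≈ 1.732*I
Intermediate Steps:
N(b, n) = -7 + n (N(b, n) = (-3 + n) - 4 = -7 + n)
√((4*(2 - 1))*4 + N(-20, -12)) = √((4*(2 - 1))*4 + (-7 - 12)) = √((4*1)*4 - 19) = √(4*4 - 19) = √(16 - 19) = √(-3) = I*√3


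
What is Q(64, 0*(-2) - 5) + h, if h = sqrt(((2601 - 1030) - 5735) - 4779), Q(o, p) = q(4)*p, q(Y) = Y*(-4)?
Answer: 80 + I*sqrt(8943) ≈ 80.0 + 94.567*I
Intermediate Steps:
q(Y) = -4*Y
Q(o, p) = -16*p (Q(o, p) = (-4*4)*p = -16*p)
h = I*sqrt(8943) (h = sqrt((1571 - 5735) - 4779) = sqrt(-4164 - 4779) = sqrt(-8943) = I*sqrt(8943) ≈ 94.567*I)
Q(64, 0*(-2) - 5) + h = -16*(0*(-2) - 5) + I*sqrt(8943) = -16*(0 - 5) + I*sqrt(8943) = -16*(-5) + I*sqrt(8943) = 80 + I*sqrt(8943)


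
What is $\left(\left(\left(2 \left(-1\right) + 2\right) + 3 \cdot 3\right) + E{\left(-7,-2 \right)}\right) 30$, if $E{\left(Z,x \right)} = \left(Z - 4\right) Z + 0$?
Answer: $2580$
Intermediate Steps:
$E{\left(Z,x \right)} = Z \left(-4 + Z\right)$ ($E{\left(Z,x \right)} = \left(-4 + Z\right) Z + 0 = Z \left(-4 + Z\right) + 0 = Z \left(-4 + Z\right)$)
$\left(\left(\left(2 \left(-1\right) + 2\right) + 3 \cdot 3\right) + E{\left(-7,-2 \right)}\right) 30 = \left(\left(\left(2 \left(-1\right) + 2\right) + 3 \cdot 3\right) - 7 \left(-4 - 7\right)\right) 30 = \left(\left(\left(-2 + 2\right) + 9\right) - -77\right) 30 = \left(\left(0 + 9\right) + 77\right) 30 = \left(9 + 77\right) 30 = 86 \cdot 30 = 2580$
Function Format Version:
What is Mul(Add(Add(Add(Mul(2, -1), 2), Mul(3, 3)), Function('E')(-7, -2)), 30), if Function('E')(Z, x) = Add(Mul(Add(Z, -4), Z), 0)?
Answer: 2580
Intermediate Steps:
Function('E')(Z, x) = Mul(Z, Add(-4, Z)) (Function('E')(Z, x) = Add(Mul(Add(-4, Z), Z), 0) = Add(Mul(Z, Add(-4, Z)), 0) = Mul(Z, Add(-4, Z)))
Mul(Add(Add(Add(Mul(2, -1), 2), Mul(3, 3)), Function('E')(-7, -2)), 30) = Mul(Add(Add(Add(Mul(2, -1), 2), Mul(3, 3)), Mul(-7, Add(-4, -7))), 30) = Mul(Add(Add(Add(-2, 2), 9), Mul(-7, -11)), 30) = Mul(Add(Add(0, 9), 77), 30) = Mul(Add(9, 77), 30) = Mul(86, 30) = 2580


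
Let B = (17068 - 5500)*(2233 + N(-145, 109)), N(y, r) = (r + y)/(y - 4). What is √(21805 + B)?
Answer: √574027811701/149 ≈ 5084.9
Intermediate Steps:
N(y, r) = (r + y)/(-4 + y)
B = 3849286704/149 (B = (17068 - 5500)*(2233 + (109 - 145)/(-4 - 145)) = 11568*(2233 - 36/(-149)) = 11568*(2233 - 1/149*(-36)) = 11568*(2233 + 36/149) = 11568*(332753/149) = 3849286704/149 ≈ 2.5834e+7)
√(21805 + B) = √(21805 + 3849286704/149) = √(3852535649/149) = √574027811701/149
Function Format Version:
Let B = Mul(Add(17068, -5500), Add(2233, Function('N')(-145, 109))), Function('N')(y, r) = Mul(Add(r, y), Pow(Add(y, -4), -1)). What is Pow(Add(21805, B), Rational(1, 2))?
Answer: Mul(Rational(1, 149), Pow(574027811701, Rational(1, 2))) ≈ 5084.9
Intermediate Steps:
Function('N')(y, r) = Mul(Pow(Add(-4, y), -1), Add(r, y)) (Function('N')(y, r) = Mul(Add(r, y), Pow(Add(-4, y), -1)) = Mul(Pow(Add(-4, y), -1), Add(r, y)))
B = Rational(3849286704, 149) (B = Mul(Add(17068, -5500), Add(2233, Mul(Pow(Add(-4, -145), -1), Add(109, -145)))) = Mul(11568, Add(2233, Mul(Pow(-149, -1), -36))) = Mul(11568, Add(2233, Mul(Rational(-1, 149), -36))) = Mul(11568, Add(2233, Rational(36, 149))) = Mul(11568, Rational(332753, 149)) = Rational(3849286704, 149) ≈ 2.5834e+7)
Pow(Add(21805, B), Rational(1, 2)) = Pow(Add(21805, Rational(3849286704, 149)), Rational(1, 2)) = Pow(Rational(3852535649, 149), Rational(1, 2)) = Mul(Rational(1, 149), Pow(574027811701, Rational(1, 2)))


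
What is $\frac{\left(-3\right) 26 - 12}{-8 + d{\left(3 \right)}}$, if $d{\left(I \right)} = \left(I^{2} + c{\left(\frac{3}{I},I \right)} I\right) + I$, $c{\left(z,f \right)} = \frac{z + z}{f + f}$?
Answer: $-18$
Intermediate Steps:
$c{\left(z,f \right)} = \frac{z}{f}$ ($c{\left(z,f \right)} = \frac{2 z}{2 f} = 2 z \frac{1}{2 f} = \frac{z}{f}$)
$d{\left(I \right)} = I + I^{2} + \frac{3}{I}$ ($d{\left(I \right)} = \left(I^{2} + \frac{3 \frac{1}{I}}{I} I\right) + I = \left(I^{2} + \frac{3}{I^{2}} I\right) + I = \left(I^{2} + \frac{3}{I}\right) + I = I + I^{2} + \frac{3}{I}$)
$\frac{\left(-3\right) 26 - 12}{-8 + d{\left(3 \right)}} = \frac{\left(-3\right) 26 - 12}{-8 + \left(3 + 3^{2} + \frac{3}{3}\right)} = \frac{-78 - 12}{-8 + \left(3 + 9 + 3 \cdot \frac{1}{3}\right)} = - \frac{90}{-8 + \left(3 + 9 + 1\right)} = - \frac{90}{-8 + 13} = - \frac{90}{5} = \left(-90\right) \frac{1}{5} = -18$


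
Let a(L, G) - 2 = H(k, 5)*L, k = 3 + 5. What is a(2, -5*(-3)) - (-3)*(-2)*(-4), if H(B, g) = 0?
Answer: 26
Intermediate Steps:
k = 8
a(L, G) = 2 (a(L, G) = 2 + 0*L = 2 + 0 = 2)
a(2, -5*(-3)) - (-3)*(-2)*(-4) = 2 - (-3)*(-2)*(-4) = 2 - 1*6*(-4) = 2 - 6*(-4) = 2 + 24 = 26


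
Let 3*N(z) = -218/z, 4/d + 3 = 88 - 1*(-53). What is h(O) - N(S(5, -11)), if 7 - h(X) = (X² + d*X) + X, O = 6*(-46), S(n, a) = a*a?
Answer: -27546037/363 ≈ -75884.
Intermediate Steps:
S(n, a) = a²
O = -276
d = 2/69 (d = 4/(-3 + (88 - 1*(-53))) = 4/(-3 + (88 + 53)) = 4/(-3 + 141) = 4/138 = 4*(1/138) = 2/69 ≈ 0.028986)
N(z) = -218/(3*z) (N(z) = (-218/z)/3 = -218/(3*z))
h(X) = 7 - X² - 71*X/69 (h(X) = 7 - ((X² + 2*X/69) + X) = 7 - (X² + 71*X/69) = 7 + (-X² - 71*X/69) = 7 - X² - 71*X/69)
h(O) - N(S(5, -11)) = (7 - 1*(-276)² - 71/69*(-276)) - (-218)/(3*((-11)²)) = (7 - 1*76176 + 284) - (-218)/(3*121) = (7 - 76176 + 284) - (-218)/(3*121) = -75885 - 1*(-218/363) = -75885 + 218/363 = -27546037/363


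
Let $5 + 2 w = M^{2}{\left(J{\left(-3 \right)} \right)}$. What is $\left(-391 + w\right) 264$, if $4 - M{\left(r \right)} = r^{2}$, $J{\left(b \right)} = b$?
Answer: $-100584$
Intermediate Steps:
$M{\left(r \right)} = 4 - r^{2}$
$w = 10$ ($w = - \frac{5}{2} + \frac{\left(4 - \left(-3\right)^{2}\right)^{2}}{2} = - \frac{5}{2} + \frac{\left(4 - 9\right)^{2}}{2} = - \frac{5}{2} + \frac{\left(-5\right)^{2}}{2} = - \frac{5}{2} + \frac{1}{2} \cdot 25 = - \frac{5}{2} + \frac{25}{2} = 10$)
$\left(-391 + w\right) 264 = \left(-391 + 10\right) 264 = \left(-381\right) 264 = -100584$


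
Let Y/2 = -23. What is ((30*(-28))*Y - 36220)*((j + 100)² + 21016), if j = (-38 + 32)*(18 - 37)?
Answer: 161685040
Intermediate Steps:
Y = -46 (Y = 2*(-23) = -46)
j = 114 (j = -6*(-19) = 114)
((30*(-28))*Y - 36220)*((j + 100)² + 21016) = ((30*(-28))*(-46) - 36220)*((114 + 100)² + 21016) = (-840*(-46) - 36220)*(214² + 21016) = (38640 - 36220)*(45796 + 21016) = 2420*66812 = 161685040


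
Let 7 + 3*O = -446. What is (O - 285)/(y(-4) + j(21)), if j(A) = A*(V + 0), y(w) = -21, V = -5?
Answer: 218/63 ≈ 3.4603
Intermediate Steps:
O = -151 (O = -7/3 + (1/3)*(-446) = -7/3 - 446/3 = -151)
j(A) = -5*A (j(A) = A*(-5 + 0) = A*(-5) = -5*A)
(O - 285)/(y(-4) + j(21)) = (-151 - 285)/(-21 - 5*21) = -436/(-21 - 105) = -436/(-126) = -436*(-1/126) = 218/63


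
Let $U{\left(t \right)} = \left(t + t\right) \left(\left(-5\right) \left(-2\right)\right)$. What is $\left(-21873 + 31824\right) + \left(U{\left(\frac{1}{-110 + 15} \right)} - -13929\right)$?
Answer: $\frac{453716}{19} \approx 23880.0$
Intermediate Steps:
$U{\left(t \right)} = 20 t$ ($U{\left(t \right)} = 2 t 10 = 20 t$)
$\left(-21873 + 31824\right) + \left(U{\left(\frac{1}{-110 + 15} \right)} - -13929\right) = \left(-21873 + 31824\right) + \left(\frac{20}{-110 + 15} - -13929\right) = 9951 + \left(\frac{20}{-95} + 13929\right) = 9951 + \left(20 \left(- \frac{1}{95}\right) + 13929\right) = 9951 + \left(- \frac{4}{19} + 13929\right) = 9951 + \frac{264647}{19} = \frac{453716}{19}$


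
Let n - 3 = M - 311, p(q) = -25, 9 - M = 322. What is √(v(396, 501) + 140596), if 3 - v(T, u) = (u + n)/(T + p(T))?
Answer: √19352231479/371 ≈ 374.97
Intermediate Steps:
M = -313 (M = 9 - 1*322 = 9 - 322 = -313)
n = -621 (n = 3 + (-313 - 311) = 3 - 624 = -621)
v(T, u) = 3 - (-621 + u)/(-25 + T) (v(T, u) = 3 - (u - 621)/(T - 25) = 3 - (-621 + u)/(-25 + T))
√(v(396, 501) + 140596) = √((546 - 1*501 + 3*396)/(-25 + 396) + 140596) = √((546 - 501 + 1188)/371 + 140596) = √((1/371)*1233 + 140596) = √(1233/371 + 140596) = √(52162349/371) = √19352231479/371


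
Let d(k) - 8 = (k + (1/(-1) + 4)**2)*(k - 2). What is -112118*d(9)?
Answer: -15023812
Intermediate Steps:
d(k) = 8 + (-2 + k)*(9 + k) (d(k) = 8 + (k + (1/(-1) + 4)**2)*(k - 2) = 8 + (k + (1*(-1) + 4)**2)*(-2 + k) = 8 + (k + (-1 + 4)**2)*(-2 + k) = 8 + (k + 3**2)*(-2 + k) = 8 + (k + 9)*(-2 + k) = 8 + (9 + k)*(-2 + k) = 8 + (-2 + k)*(9 + k))
-112118*d(9) = -112118*(-10 + 9**2 + 7*9) = -112118*(-10 + 81 + 63) = -112118*134 = -15023812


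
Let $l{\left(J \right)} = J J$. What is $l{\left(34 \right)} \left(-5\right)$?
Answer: $-5780$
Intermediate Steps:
$l{\left(J \right)} = J^{2}$
$l{\left(34 \right)} \left(-5\right) = 34^{2} \left(-5\right) = 1156 \left(-5\right) = -5780$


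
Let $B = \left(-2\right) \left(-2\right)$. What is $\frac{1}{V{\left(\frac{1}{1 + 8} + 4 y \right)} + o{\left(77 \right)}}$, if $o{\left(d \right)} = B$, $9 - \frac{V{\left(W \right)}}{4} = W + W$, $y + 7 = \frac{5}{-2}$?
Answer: $\frac{9}{3088} \approx 0.0029145$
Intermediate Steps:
$y = - \frac{19}{2}$ ($y = -7 + \frac{5}{-2} = -7 + 5 \left(- \frac{1}{2}\right) = -7 - \frac{5}{2} = - \frac{19}{2} \approx -9.5$)
$B = 4$
$V{\left(W \right)} = 36 - 8 W$ ($V{\left(W \right)} = 36 - 4 \left(W + W\right) = 36 - 4 \cdot 2 W = 36 - 8 W$)
$o{\left(d \right)} = 4$
$\frac{1}{V{\left(\frac{1}{1 + 8} + 4 y \right)} + o{\left(77 \right)}} = \frac{1}{\left(36 - 8 \left(\frac{1}{1 + 8} + 4 \left(- \frac{19}{2}\right)\right)\right) + 4} = \frac{1}{\left(36 - 8 \left(\frac{1}{9} - 38\right)\right) + 4} = \frac{1}{\left(36 - - \frac{2728}{9}\right) + 4} = \frac{1}{\left(36 + \frac{2728}{9}\right) + 4} = \frac{1}{\frac{3052}{9} + 4} = \frac{1}{\frac{3088}{9}} = \frac{9}{3088}$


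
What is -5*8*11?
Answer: -440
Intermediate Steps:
-5*8*11 = -40*11 = -440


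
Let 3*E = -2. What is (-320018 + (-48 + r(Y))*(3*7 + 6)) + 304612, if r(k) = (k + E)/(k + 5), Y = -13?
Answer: -133247/8 ≈ -16656.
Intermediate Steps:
E = -2/3 (E = (1/3)*(-2) = -2/3 ≈ -0.66667)
r(k) = (-2/3 + k)/(5 + k) (r(k) = (k - 2/3)/(k + 5) = (-2/3 + k)/(5 + k))
(-320018 + (-48 + r(Y))*(3*7 + 6)) + 304612 = (-320018 + (-48 + (-2/3 - 13)/(5 - 13))*(3*7 + 6)) + 304612 = (-320018 + (-48 - 41/3/(-8))*(21 + 6)) + 304612 = (-320018 + (-48 - 1/8*(-41/3))*27) + 304612 = (-320018 + (-48 + 41/24)*27) + 304612 = (-320018 - 1111/24*27) + 304612 = (-320018 - 9999/8) + 304612 = -2570143/8 + 304612 = -133247/8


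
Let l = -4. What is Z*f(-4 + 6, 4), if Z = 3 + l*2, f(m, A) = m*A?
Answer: -40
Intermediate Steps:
f(m, A) = A*m
Z = -5 (Z = 3 - 4*2 = 3 - 8 = -5)
Z*f(-4 + 6, 4) = -20*(-4 + 6) = -20*2 = -5*8 = -40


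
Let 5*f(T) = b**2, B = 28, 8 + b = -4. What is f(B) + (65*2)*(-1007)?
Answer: -654406/5 ≈ -1.3088e+5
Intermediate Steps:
b = -12 (b = -8 - 4 = -12)
f(T) = 144/5 (f(T) = (1/5)*(-12)**2 = (1/5)*144 = 144/5)
f(B) + (65*2)*(-1007) = 144/5 + (65*2)*(-1007) = 144/5 + 130*(-1007) = 144/5 - 130910 = -654406/5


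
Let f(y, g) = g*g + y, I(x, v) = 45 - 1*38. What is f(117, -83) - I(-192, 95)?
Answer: 6999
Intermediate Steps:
I(x, v) = 7 (I(x, v) = 45 - 38 = 7)
f(y, g) = y + g² (f(y, g) = g² + y = y + g²)
f(117, -83) - I(-192, 95) = (117 + (-83)²) - 1*7 = (117 + 6889) - 7 = 7006 - 7 = 6999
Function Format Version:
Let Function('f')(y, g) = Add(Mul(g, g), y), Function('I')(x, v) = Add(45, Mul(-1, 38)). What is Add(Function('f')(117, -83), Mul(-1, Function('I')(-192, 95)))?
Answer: 6999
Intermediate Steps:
Function('I')(x, v) = 7 (Function('I')(x, v) = Add(45, -38) = 7)
Function('f')(y, g) = Add(y, Pow(g, 2)) (Function('f')(y, g) = Add(Pow(g, 2), y) = Add(y, Pow(g, 2)))
Add(Function('f')(117, -83), Mul(-1, Function('I')(-192, 95))) = Add(Add(117, Pow(-83, 2)), Mul(-1, 7)) = Add(Add(117, 6889), -7) = Add(7006, -7) = 6999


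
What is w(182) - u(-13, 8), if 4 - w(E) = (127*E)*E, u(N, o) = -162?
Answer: -4206582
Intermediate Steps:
w(E) = 4 - 127*E**2 (w(E) = 4 - 127*E*E = 4 - 127*E**2)
w(182) - u(-13, 8) = (4 - 127*182**2) - 1*(-162) = (4 - 127*33124) + 162 = (4 - 4206748) + 162 = -4206744 + 162 = -4206582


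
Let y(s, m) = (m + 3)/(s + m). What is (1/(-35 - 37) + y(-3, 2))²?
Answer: 130321/5184 ≈ 25.139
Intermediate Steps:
y(s, m) = (3 + m)/(m + s)
(1/(-35 - 37) + y(-3, 2))² = (1/(-35 - 37) + (3 + 2)/(2 - 3))² = (1/(-72) + 5/(-1))² = (-1/72 - 1*5)² = (-1/72 - 5)² = (-361/72)² = 130321/5184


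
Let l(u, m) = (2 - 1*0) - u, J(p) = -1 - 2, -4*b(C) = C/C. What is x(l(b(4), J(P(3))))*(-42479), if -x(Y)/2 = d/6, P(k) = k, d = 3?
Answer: 42479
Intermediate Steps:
b(C) = -¼ (b(C) = -C/(4*C) = -¼*1 = -¼)
J(p) = -3
l(u, m) = 2 - u (l(u, m) = (2 + 0) - u = 2 - u)
x(Y) = -1 (x(Y) = -6/6 = -2*½ = -1)
x(l(b(4), J(P(3))))*(-42479) = -1*(-42479) = 42479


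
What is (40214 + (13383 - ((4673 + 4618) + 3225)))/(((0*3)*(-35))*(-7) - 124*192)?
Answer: -41081/23808 ≈ -1.7255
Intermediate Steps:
(40214 + (13383 - ((4673 + 4618) + 3225)))/(((0*3)*(-35))*(-7) - 124*192) = (40214 + (13383 - (9291 + 3225)))/((0*(-35))*(-7) - 23808) = (40214 + (13383 - 1*12516))/(0*(-7) - 23808) = (40214 + (13383 - 12516))/(0 - 23808) = (40214 + 867)/(-23808) = 41081*(-1/23808) = -41081/23808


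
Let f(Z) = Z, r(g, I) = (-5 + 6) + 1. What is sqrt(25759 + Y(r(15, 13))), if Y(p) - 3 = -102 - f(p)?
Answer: sqrt(25658) ≈ 160.18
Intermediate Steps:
r(g, I) = 2 (r(g, I) = 1 + 1 = 2)
Y(p) = -99 - p (Y(p) = 3 + (-102 - p) = -99 - p)
sqrt(25759 + Y(r(15, 13))) = sqrt(25759 + (-99 - 1*2)) = sqrt(25759 + (-99 - 2)) = sqrt(25759 - 101) = sqrt(25658)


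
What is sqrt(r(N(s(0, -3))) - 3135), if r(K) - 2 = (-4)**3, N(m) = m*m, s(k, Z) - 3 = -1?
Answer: I*sqrt(3197) ≈ 56.542*I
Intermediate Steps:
s(k, Z) = 2 (s(k, Z) = 3 - 1 = 2)
N(m) = m**2
r(K) = -62 (r(K) = 2 + (-4)**3 = 2 - 64 = -62)
sqrt(r(N(s(0, -3))) - 3135) = sqrt(-62 - 3135) = sqrt(-3197) = I*sqrt(3197)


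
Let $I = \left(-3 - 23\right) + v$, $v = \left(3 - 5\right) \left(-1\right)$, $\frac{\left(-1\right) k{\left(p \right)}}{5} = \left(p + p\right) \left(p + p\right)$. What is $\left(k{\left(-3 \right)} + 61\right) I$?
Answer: $2856$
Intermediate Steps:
$k{\left(p \right)} = - 20 p^{2}$ ($k{\left(p \right)} = - 5 \left(p + p\right) \left(p + p\right) = - 5 \cdot 2 p 2 p = - 5 \cdot 4 p^{2} = - 20 p^{2}$)
$v = 2$ ($v = \left(-2\right) \left(-1\right) = 2$)
$I = -24$ ($I = \left(-3 - 23\right) + 2 = -26 + 2 = -24$)
$\left(k{\left(-3 \right)} + 61\right) I = \left(- 20 \left(-3\right)^{2} + 61\right) \left(-24\right) = \left(\left(-20\right) 9 + 61\right) \left(-24\right) = \left(-180 + 61\right) \left(-24\right) = \left(-119\right) \left(-24\right) = 2856$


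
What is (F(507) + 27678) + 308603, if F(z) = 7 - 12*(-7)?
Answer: 336372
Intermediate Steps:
F(z) = 91 (F(z) = 7 + 84 = 91)
(F(507) + 27678) + 308603 = (91 + 27678) + 308603 = 27769 + 308603 = 336372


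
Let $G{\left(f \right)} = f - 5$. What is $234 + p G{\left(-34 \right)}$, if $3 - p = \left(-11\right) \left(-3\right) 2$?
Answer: $2691$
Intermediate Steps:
$G{\left(f \right)} = -5 + f$
$p = -63$ ($p = 3 - \left(-11\right) \left(-3\right) 2 = 3 - 33 \cdot 2 = 3 - 66 = -63$)
$234 + p G{\left(-34 \right)} = 234 - 63 \left(-5 - 34\right) = 234 - -2457 = 234 + 2457 = 2691$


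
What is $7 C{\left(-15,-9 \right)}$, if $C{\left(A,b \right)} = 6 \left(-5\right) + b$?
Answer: $-273$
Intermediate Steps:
$C{\left(A,b \right)} = -30 + b$
$7 C{\left(-15,-9 \right)} = 7 \left(-30 - 9\right) = 7 \left(-39\right) = -273$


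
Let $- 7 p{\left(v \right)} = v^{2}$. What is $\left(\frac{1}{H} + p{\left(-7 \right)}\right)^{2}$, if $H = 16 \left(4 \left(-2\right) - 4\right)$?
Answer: $\frac{1809025}{36864} \approx 49.073$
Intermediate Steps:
$H = -192$ ($H = 16 \left(-8 - 4\right) = 16 \left(-12\right) = -192$)
$p{\left(v \right)} = - \frac{v^{2}}{7}$
$\left(\frac{1}{H} + p{\left(-7 \right)}\right)^{2} = \left(\frac{1}{-192} - \frac{\left(-7\right)^{2}}{7}\right)^{2} = \left(- \frac{1}{192} - 7\right)^{2} = \left(- \frac{1345}{192}\right)^{2} = \frac{1809025}{36864}$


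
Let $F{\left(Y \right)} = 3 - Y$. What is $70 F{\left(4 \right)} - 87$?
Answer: $-157$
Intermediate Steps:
$70 F{\left(4 \right)} - 87 = 70 \left(3 - 4\right) - 87 = 70 \left(-1\right) - 87 = -70 - 87 = -157$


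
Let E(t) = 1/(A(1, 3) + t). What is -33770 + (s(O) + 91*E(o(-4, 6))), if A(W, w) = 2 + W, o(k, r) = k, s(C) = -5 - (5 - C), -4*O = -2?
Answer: -67741/2 ≈ -33871.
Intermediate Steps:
O = ½ (O = -¼*(-2) = ½ ≈ 0.50000)
s(C) = -10 + C (s(C) = -5 + (-5 + C) = -10 + C)
E(t) = 1/(3 + t) (E(t) = 1/((2 + 1) + t) = 1/(3 + t))
-33770 + (s(O) + 91*E(o(-4, 6))) = -33770 + ((-10 + ½) + 91/(3 - 4)) = -33770 + (-19/2 + 91/(-1)) = -33770 + (-19/2 + 91*(-1)) = -33770 + (-19/2 - 91) = -33770 - 201/2 = -67741/2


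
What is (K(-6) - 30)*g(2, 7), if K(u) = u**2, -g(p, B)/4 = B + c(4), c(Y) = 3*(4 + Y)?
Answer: -744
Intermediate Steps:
c(Y) = 12 + 3*Y
g(p, B) = -96 - 4*B (g(p, B) = -4*(B + (12 + 3*4)) = -4*(B + (12 + 12)) = -4*(B + 24) = -4*(24 + B) = -96 - 4*B)
(K(-6) - 30)*g(2, 7) = ((-6)**2 - 30)*(-96 - 4*7) = (36 - 30)*(-96 - 28) = 6*(-124) = -744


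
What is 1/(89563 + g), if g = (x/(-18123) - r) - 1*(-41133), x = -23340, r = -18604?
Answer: 6041/901929080 ≈ 6.6979e-6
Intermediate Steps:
g = 360878997/6041 (g = (-23340/(-18123) - 1*(-18604)) - 1*(-41133) = (-23340*(-1/18123) + 18604) + 41133 = (7780/6041 + 18604) + 41133 = 112394544/6041 + 41133 = 360878997/6041 ≈ 59738.)
1/(89563 + g) = 1/(89563 + 360878997/6041) = 1/(901929080/6041) = 6041/901929080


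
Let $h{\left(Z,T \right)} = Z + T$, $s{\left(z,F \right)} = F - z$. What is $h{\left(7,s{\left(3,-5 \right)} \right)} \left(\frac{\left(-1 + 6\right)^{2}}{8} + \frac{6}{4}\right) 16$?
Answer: $-74$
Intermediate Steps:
$h{\left(Z,T \right)} = T + Z$
$h{\left(7,s{\left(3,-5 \right)} \right)} \left(\frac{\left(-1 + 6\right)^{2}}{8} + \frac{6}{4}\right) 16 = \left(\left(-5 - 3\right) + 7\right) \left(\frac{\left(-1 + 6\right)^{2}}{8} + \frac{6}{4}\right) 16 = \left(\left(-5 - 3\right) + 7\right) \left(5^{2} \cdot \frac{1}{8} + 6 \cdot \frac{1}{4}\right) 16 = \left(-8 + 7\right) \left(25 \cdot \frac{1}{8} + \frac{3}{2}\right) 16 = - (\frac{25}{8} + \frac{3}{2}) 16 = \left(-1\right) \frac{37}{8} \cdot 16 = \left(- \frac{37}{8}\right) 16 = -74$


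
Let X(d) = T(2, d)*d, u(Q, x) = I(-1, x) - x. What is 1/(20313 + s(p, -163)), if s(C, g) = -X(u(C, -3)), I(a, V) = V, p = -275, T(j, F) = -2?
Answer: 1/20313 ≈ 4.9230e-5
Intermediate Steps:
u(Q, x) = 0 (u(Q, x) = x - x = 0)
X(d) = -2*d
s(C, g) = 0 (s(C, g) = -(-2)*0 = -1*0 = 0)
1/(20313 + s(p, -163)) = 1/(20313 + 0) = 1/20313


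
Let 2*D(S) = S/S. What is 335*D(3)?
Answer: 335/2 ≈ 167.50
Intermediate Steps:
D(S) = 1/2 (D(S) = (S/S)/2 = (1/2)*1 = 1/2)
335*D(3) = 335*(1/2) = 335/2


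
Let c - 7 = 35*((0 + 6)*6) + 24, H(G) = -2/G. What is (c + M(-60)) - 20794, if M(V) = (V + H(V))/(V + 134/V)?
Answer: -36410302/1867 ≈ -19502.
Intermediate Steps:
M(V) = (V - 2/V)/(V + 134/V)
c = 1291 (c = 7 + (35*((0 + 6)*6) + 24) = 7 + (35*(6*6) + 24) = 7 + (35*36 + 24) = 7 + (1260 + 24) = 7 + 1284 = 1291)
(c + M(-60)) - 20794 = (1291 + (-2 + (-60)²)/(134 + (-60)²)) - 20794 = (1291 + (-2 + 3600)/(134 + 3600)) - 20794 = (1291 + 3598/3734) - 20794 = (1291 + (1/3734)*3598) - 20794 = (1291 + 1799/1867) - 20794 = 2412096/1867 - 20794 = -36410302/1867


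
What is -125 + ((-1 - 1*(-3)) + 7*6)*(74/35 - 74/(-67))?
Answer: 38987/2345 ≈ 16.626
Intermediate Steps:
-125 + ((-1 - 1*(-3)) + 7*6)*(74/35 - 74/(-67)) = -125 + ((-1 + 3) + 42)*(74*(1/35) - 74*(-1/67)) = -125 + (2 + 42)*(74/35 + 74/67) = -125 + 44*(7548/2345) = -125 + 332112/2345 = 38987/2345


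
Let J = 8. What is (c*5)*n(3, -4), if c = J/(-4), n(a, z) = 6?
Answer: -60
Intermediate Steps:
c = -2 (c = 8/(-4) = 8*(-1/4) = -2)
(c*5)*n(3, -4) = -2*5*6 = -10*6 = -60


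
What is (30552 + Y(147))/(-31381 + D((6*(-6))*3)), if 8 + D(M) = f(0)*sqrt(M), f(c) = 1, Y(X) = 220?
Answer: -321967436/328423143 - 61544*I*sqrt(3)/328423143 ≈ -0.98034 - 0.00032457*I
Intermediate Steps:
D(M) = -8 + sqrt(M) (D(M) = -8 + 1*sqrt(M) = -8 + sqrt(M))
(30552 + Y(147))/(-31381 + D((6*(-6))*3)) = (30552 + 220)/(-31381 + (-8 + sqrt((6*(-6))*3))) = 30772/(-31381 + (-8 + sqrt(-36*3))) = 30772/(-31381 + (-8 + sqrt(-108))) = 30772/(-31381 + (-8 + 6*I*sqrt(3))) = 30772/(-31389 + 6*I*sqrt(3))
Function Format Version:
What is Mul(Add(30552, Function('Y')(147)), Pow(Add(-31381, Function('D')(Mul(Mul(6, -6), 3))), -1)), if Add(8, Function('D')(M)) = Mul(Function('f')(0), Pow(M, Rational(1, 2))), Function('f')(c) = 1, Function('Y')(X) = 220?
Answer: Add(Rational(-321967436, 328423143), Mul(Rational(-61544, 328423143), I, Pow(3, Rational(1, 2)))) ≈ Add(-0.98034, Mul(-0.00032457, I))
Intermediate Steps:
Function('D')(M) = Add(-8, Pow(M, Rational(1, 2))) (Function('D')(M) = Add(-8, Mul(1, Pow(M, Rational(1, 2)))) = Add(-8, Pow(M, Rational(1, 2))))
Mul(Add(30552, Function('Y')(147)), Pow(Add(-31381, Function('D')(Mul(Mul(6, -6), 3))), -1)) = Mul(Add(30552, 220), Pow(Add(-31381, Add(-8, Pow(Mul(Mul(6, -6), 3), Rational(1, 2)))), -1)) = Mul(30772, Pow(Add(-31381, Add(-8, Pow(Mul(-36, 3), Rational(1, 2)))), -1)) = Mul(30772, Pow(Add(-31381, Add(-8, Pow(-108, Rational(1, 2)))), -1)) = Mul(30772, Pow(Add(-31381, Add(-8, Mul(6, I, Pow(3, Rational(1, 2))))), -1)) = Mul(30772, Pow(Add(-31389, Mul(6, I, Pow(3, Rational(1, 2)))), -1))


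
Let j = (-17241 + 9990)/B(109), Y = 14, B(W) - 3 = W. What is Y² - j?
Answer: 29203/112 ≈ 260.74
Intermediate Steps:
B(W) = 3 + W
j = -7251/112 (j = (-17241 + 9990)/(3 + 109) = -7251/112 ≈ -64.741)
Y² - j = 14² - 1*(-7251/112) = 196 + 7251/112 = 29203/112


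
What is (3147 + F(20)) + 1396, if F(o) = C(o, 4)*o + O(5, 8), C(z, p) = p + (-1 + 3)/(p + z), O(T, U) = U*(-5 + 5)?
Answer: 13874/3 ≈ 4624.7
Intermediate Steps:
O(T, U) = 0 (O(T, U) = U*0 = 0)
C(z, p) = p + 2/(p + z)
F(o) = o*(18 + 4*o)/(4 + o) (F(o) = ((2 + 4² + 4*o)/(4 + o))*o + 0 = ((2 + 16 + 4*o)/(4 + o))*o + 0 = ((18 + 4*o)/(4 + o))*o + 0 = o*(18 + 4*o)/(4 + o) + 0 = o*(18 + 4*o)/(4 + o))
(3147 + F(20)) + 1396 = (3147 + 2*20*(9 + 2*20)/(4 + 20)) + 1396 = (3147 + 2*20*(9 + 40)/24) + 1396 = (3147 + 2*20*(1/24)*49) + 1396 = (3147 + 245/3) + 1396 = 9686/3 + 1396 = 13874/3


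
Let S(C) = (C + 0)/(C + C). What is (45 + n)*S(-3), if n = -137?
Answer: -46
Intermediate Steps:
S(C) = 1/2 (S(C) = C/((2*C)) = C*(1/(2*C)) = 1/2)
(45 + n)*S(-3) = (45 - 137)*(1/2) = -92*1/2 = -46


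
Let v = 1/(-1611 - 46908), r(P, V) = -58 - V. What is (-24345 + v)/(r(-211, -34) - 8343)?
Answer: 1181195056/405958473 ≈ 2.9096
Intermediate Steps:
v = -1/48519 (v = 1/(-48519) = -1/48519 ≈ -2.0610e-5)
(-24345 + v)/(r(-211, -34) - 8343) = (-24345 - 1/48519)/((-58 - 1*(-34)) - 8343) = -1181195056/(48519*((-58 + 34) - 8343)) = -1181195056/(48519*(-24 - 8343)) = -1181195056/48519/(-8367) = -1181195056/48519*(-1/8367) = 1181195056/405958473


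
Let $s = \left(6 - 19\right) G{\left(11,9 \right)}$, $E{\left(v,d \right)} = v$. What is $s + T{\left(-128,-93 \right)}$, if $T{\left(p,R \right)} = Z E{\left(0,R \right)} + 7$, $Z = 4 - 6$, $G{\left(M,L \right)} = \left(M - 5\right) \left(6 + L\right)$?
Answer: $-1163$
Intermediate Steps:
$G{\left(M,L \right)} = \left(-5 + M\right) \left(6 + L\right)$
$Z = -2$ ($Z = 4 - 6 = -2$)
$T{\left(p,R \right)} = 7$ ($T{\left(p,R \right)} = \left(-2\right) 0 + 7 = 0 + 7 = 7$)
$s = -1170$ ($s = \left(6 - 19\right) \left(-30 - 45 + 6 \cdot 11 + 9 \cdot 11\right) = - 13 \left(-30 - 45 + 66 + 99\right) = \left(-13\right) 90 = -1170$)
$s + T{\left(-128,-93 \right)} = -1170 + 7 = -1163$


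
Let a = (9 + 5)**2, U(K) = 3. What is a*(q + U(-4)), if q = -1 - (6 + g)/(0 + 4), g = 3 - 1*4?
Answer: 147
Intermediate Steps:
g = -1 (g = 3 - 4 = -1)
q = -9/4 (q = -1 - (6 - 1)/(0 + 4) = -1 - 5/4 = -9/4 ≈ -2.2500)
a = 196 (a = 14**2 = 196)
a*(q + U(-4)) = 196*(-9/4 + 3) = 196*(3/4) = 147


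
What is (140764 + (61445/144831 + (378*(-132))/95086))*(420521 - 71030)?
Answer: 112915651047297671923/2295233411 ≈ 4.9196e+10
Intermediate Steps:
(140764 + (61445/144831 + (378*(-132))/95086))*(420521 - 71030) = (140764 + (61445*(1/144831) - 49896*1/95086))*349491 = (140764 + (61445/144831 - 24948/47543))*349491 = (140764 - 691964153/6885700233)*349491 = (969258015633859/6885700233)*349491 = 112915651047297671923/2295233411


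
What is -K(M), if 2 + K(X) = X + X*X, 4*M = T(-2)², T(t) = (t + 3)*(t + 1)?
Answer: 27/16 ≈ 1.6875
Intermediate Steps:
T(t) = (1 + t)*(3 + t) (T(t) = (3 + t)*(1 + t) = (1 + t)*(3 + t))
M = ¼ (M = (3 + (-2)² + 4*(-2))²/4 = (3 + 4 - 8)²/4 = (¼)*(-1)² = (¼)*1 = ¼ ≈ 0.25000)
K(X) = -2 + X + X² (K(X) = -2 + (X + X*X) = -2 + (X + X²) = -2 + X + X²)
-K(M) = -(-2 + ¼ + (¼)²) = -(-2 + ¼ + 1/16) = -1*(-27/16) = 27/16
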